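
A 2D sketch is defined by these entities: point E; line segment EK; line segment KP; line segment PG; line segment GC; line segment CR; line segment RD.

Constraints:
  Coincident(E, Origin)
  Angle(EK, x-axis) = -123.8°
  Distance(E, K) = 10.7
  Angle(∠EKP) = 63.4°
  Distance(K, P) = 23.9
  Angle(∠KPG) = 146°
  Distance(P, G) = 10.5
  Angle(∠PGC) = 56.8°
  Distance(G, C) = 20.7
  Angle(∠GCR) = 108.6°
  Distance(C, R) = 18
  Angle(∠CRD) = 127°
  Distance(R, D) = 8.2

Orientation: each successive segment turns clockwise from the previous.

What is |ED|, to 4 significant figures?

17.28

∠GCR = 108.6° gives CR at -109.0° from the x-axis; with |CR| = 18.0, R = (-6.412, -7.291). ∠CRD = 127.0° gives RD at -162.0° from the x-axis; with |RD| = 8.2, D = (-14.21, -9.825). Then |ED| = |D − E| = 17.28.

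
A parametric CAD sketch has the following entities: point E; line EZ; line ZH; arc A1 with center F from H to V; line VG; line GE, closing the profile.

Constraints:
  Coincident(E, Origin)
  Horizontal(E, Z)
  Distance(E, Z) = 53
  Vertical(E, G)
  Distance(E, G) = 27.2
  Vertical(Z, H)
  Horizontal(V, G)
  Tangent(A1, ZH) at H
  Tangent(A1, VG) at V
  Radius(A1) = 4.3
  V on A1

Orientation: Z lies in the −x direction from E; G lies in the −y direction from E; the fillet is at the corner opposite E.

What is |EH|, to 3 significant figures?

57.7

The virtual corner opposite E is at (-53.0, -27.2). A1 meets ZH tangentially, so FH is at right angles to ZH and since A1 is tangent to VG there, FV ⟂ VG, with radius 4.3, so the center F sits 4.3 in from both sides at F = (-48.7, -22.9). That places the tangent points at H = (-53.0, -22.9) on ZH and V = (-48.7, -27.2) on VG. Then |EH| = |H − E| = 57.7.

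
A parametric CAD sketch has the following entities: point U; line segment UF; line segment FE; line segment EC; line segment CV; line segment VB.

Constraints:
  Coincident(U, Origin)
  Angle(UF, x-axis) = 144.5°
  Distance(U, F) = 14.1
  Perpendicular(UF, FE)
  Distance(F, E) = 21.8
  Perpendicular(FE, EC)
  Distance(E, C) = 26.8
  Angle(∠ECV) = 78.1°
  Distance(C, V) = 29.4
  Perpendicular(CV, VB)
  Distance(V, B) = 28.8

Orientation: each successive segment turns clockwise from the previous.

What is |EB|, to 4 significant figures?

24.01

∠ECV = 78.1° gives CV at -137.4° from the x-axis; with |CV| = 29.4, V = (1.357, -9.527). The perpendicularity gives VB at right angles to CV, so VB runs at 132.6°; with |VB| = 28.8, B = (-18.14, 11.67). Then |EB| = |B − E| = 24.01.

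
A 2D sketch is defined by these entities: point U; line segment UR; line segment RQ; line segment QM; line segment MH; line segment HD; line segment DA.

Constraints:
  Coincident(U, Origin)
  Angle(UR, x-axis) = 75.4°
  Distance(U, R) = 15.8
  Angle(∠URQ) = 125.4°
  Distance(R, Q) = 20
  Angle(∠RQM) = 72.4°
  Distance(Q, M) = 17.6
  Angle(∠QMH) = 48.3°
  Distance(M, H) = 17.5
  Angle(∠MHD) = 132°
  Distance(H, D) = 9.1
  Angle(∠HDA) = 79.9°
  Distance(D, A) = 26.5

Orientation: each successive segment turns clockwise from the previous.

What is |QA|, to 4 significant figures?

13.07

∠MHD = 132.0° gives HD at 93.50° from the x-axis; with |HD| = 9.1, D = (9.410, 24.80). ∠HDA = 79.9° gives DA at -6.600° from the x-axis; with |DA| = 26.5, A = (35.73, 21.75). Then |QA| = |A − Q| = 13.07.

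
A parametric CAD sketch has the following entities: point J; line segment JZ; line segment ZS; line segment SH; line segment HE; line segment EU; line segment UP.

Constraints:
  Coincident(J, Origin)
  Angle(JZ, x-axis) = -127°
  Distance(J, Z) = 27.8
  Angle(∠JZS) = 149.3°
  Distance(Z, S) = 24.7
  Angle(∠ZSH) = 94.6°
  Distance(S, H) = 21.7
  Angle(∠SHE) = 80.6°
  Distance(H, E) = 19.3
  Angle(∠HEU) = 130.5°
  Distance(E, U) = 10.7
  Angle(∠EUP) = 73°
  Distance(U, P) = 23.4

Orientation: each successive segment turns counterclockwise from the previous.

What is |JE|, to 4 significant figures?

31.65

J is at the origin; JZ runs at -127.0° with length 27.8, so Z = (-16.73, -22.20). ∠JZS = 149.3° gives ZS at -96.30° from the x-axis; with |ZS| = 24.7, S = (-19.44, -46.75). ∠ZSH = 94.6° gives SH at -10.90° from the x-axis; with |SH| = 21.7, H = (1.868, -50.86). ∠SHE = 80.6° gives HE at 88.50° from the x-axis; with |HE| = 19.3, E = (2.373, -31.56). Then |JE| = |E − J| = 31.65.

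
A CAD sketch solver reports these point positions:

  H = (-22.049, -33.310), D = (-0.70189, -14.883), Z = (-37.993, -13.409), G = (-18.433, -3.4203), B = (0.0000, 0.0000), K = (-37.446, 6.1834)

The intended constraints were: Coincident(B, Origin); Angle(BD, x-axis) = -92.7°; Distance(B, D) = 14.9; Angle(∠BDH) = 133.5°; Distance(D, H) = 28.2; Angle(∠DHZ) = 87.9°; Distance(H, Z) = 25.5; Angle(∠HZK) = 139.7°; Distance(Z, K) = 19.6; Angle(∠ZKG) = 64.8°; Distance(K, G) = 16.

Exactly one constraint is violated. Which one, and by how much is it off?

Distance(K, G) = 16 — off by 5.30.

B = (0.00, 0.00) ✓; BD at -92.70° ✓; |BD| = 14.90 ✓; ∠BDH = 133.5° ✓; |DH| = 28.20 ✓; ∠DHZ = 87.90° ✓; |HZ| = 25.50 ✓; ∠HZK = 139.7° ✓; |ZK| = 19.60 ✓; ∠ZKG = 64.80° ✓; |KG| = 21.30 ✗.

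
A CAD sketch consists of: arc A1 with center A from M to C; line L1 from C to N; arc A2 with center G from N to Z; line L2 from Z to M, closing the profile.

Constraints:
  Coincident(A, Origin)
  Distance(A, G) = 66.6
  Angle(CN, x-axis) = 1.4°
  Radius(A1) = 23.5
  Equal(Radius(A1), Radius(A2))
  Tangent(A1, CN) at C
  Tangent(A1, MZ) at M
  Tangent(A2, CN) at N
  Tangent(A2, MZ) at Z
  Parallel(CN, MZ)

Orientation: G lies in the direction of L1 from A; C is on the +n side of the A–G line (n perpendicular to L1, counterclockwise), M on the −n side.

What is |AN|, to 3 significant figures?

70.6

The slot axis is L1's direction at 1.4°, so u = (cos 1.4°, sin 1.4°) = (1.00, 0.0244) and n = (−sin 1.4°, cos 1.4°) = (-0.0244, 1.00). A is at the origin and G lies 66.6 along u from A, so G = 66.6·u = (66.6, 1.63). Tangency of A1 to both parallel lines with radius 23.5 puts C and M at A ± 23.5·n: C = (-0.574, 23.5), M = (0.574, -23.5). Equal radii place N and Z the same way about G: N = G + 23.5·n = (66.0, 25.1), Z = G − 23.5·n = (67.2, -21.9). Then |AN| = |N − A| = 70.6.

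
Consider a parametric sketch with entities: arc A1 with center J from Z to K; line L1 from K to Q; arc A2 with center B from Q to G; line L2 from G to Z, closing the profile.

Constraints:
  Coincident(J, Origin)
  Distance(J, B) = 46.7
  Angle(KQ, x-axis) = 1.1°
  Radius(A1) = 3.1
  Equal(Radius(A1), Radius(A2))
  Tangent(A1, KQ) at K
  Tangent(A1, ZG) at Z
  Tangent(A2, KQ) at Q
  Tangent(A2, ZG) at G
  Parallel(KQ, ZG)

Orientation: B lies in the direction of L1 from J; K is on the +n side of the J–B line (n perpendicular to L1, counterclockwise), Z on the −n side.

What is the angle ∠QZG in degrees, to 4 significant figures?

7.562°

Tangency of A1 to both parallel lines with radius 3.1 puts K and Z at J ± 3.1·n: K = (-0.05951, 3.099), Z = (0.05951, -3.099). Equal radii place Q and G the same way about B: Q = B + 3.1·n = (46.63, 3.996), G = B − 3.1·n = (46.75, -2.203). Then cos ∠QZG = ZQ·ZG / (|ZQ||ZG|), giving 7.562°.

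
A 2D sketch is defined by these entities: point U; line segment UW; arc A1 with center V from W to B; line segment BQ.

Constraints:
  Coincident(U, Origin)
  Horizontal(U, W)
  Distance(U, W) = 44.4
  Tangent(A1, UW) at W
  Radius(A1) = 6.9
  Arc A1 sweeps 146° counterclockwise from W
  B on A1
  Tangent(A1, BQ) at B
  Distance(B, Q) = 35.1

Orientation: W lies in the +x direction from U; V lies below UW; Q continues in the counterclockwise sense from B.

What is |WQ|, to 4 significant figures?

40.95

U is at the origin; U and W share the same y with |UW| = 44.4 and W on the +x side, so W = (44.40, 0.000). Since A1 is tangent to UW there, VW ⟂ UW, so V = W + (0, -6.9) = (44.40, -6.900). On A1, W sits at bearing 90° from V; a 146° counterclockwise sweep puts B at bearing 236°, so B = V + 6.9·(cos 236°, sin 236°) = (40.54, -12.62). The tangent condition forces VB to be normal to BQ, so BQ runs along (−sin 236°, cos 236°); with |BQ| = 35.1, Q = (69.64, -32.25). Then |WQ| = |Q − W| = 40.95.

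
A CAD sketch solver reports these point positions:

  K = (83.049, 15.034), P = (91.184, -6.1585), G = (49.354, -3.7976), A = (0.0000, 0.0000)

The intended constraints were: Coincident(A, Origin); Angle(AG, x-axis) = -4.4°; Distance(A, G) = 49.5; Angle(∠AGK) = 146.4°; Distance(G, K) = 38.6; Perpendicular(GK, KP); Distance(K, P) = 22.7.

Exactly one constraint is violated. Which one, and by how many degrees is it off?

Perpendicular(GK, KP) — off by 8.20°.

A = (0.00, 0.00) ✓; AG at -4.400° ✓; |AG| = 49.50 ✓; ∠AGK = 146.4° ✓; |GK| = 38.60 ✓; ∠(GK, KP) = 98.20° ✗; |KP| = 22.70 ✓.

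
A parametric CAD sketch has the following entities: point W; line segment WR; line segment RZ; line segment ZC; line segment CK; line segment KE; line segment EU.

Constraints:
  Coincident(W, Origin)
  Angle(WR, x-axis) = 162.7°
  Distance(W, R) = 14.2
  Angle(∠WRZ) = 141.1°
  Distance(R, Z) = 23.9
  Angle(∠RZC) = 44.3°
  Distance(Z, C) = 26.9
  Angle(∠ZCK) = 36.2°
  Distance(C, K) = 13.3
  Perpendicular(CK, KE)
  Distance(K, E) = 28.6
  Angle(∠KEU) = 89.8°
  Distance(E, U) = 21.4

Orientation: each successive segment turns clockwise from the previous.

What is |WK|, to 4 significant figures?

18.19

∠RZC = 44.3° gives ZC at -11.90° from the x-axis; with |ZC| = 26.9, C = (-0.5312, 18.54). ∠ZCK = 36.2° gives CK at -155.7° from the x-axis; with |CK| = 13.3, K = (-12.65, 13.06). Then |WK| = |K − W| = 18.19.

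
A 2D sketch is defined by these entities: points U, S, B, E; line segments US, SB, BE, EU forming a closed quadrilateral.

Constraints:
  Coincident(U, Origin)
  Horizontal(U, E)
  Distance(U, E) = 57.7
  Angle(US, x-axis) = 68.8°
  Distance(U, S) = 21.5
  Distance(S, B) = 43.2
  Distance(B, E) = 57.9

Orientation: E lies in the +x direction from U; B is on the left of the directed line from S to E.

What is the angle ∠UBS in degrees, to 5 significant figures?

6.0611°

Checks: |SB| = 43.20 ✓; |BE| = 57.90 ✓.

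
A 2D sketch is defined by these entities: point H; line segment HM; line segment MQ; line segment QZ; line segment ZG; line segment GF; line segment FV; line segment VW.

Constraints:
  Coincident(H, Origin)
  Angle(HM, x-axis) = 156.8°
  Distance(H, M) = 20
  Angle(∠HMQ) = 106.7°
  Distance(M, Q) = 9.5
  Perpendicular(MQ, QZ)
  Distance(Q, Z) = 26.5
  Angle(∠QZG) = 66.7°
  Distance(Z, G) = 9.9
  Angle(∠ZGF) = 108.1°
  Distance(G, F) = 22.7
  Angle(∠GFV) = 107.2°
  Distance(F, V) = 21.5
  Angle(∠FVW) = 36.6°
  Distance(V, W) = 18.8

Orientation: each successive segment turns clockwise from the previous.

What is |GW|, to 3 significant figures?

16.8

H is at the origin; HM runs at 156.8° with length 20.0, so M = (-18.4, 7.88). ∠HMQ = 106.7° gives MQ at 83.5° from the x-axis; with |MQ| = 9.5, Q = (-17.3, 17.3). MQ is perpendicular to QZ, so QZ runs at -6.50°; with |QZ| = 26.5, Z = (9.02, 14.3). ∠QZG = 66.7° gives ZG at -120° from the x-axis; with |ZG| = 9.9, G = (4.10, 5.73). ∠ZGF = 108.1° gives GF at 168° from the x-axis; with |GF| = 22.7, F = (-18.1, 10.3). ∠GFV = 107.2° gives FV at 95.5° from the x-axis; with |FV| = 21.5, V = (-20.2, 31.7). ∠FVW = 36.6° gives VW at -47.9° from the x-axis; with |VW| = 18.8, W = (-7.58, 17.8). Then |GW| = |W − G| = 16.8.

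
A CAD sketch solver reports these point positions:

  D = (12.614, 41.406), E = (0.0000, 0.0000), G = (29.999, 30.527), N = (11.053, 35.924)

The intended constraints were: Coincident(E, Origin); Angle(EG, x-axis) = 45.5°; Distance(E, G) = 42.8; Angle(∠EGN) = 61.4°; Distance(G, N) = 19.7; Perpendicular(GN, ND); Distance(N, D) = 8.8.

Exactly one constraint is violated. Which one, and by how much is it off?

Distance(N, D) = 8.8 — off by 3.10.

E = (0.00, 0.00) ✓; EG at 45.50° ✓; |EG| = 42.80 ✓; ∠EGN = 61.40° ✓; |GN| = 19.70 ✓; ∠(GN, ND) = 89.99° ✓; |ND| = 5.700 ✗.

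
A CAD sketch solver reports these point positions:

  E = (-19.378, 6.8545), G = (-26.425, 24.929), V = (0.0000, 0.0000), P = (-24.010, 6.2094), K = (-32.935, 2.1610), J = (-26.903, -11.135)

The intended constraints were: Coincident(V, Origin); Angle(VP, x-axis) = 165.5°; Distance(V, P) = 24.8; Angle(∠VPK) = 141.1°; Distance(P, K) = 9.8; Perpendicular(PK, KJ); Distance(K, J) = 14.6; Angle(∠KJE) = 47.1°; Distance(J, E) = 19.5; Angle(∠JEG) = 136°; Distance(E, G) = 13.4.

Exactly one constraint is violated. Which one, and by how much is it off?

Distance(E, G) = 13.4 — off by 6.00.

V = (0.00, 0.00) ✓; VP at 165.5° ✓; |VP| = 24.80 ✓; ∠VPK = 141.1° ✓; |PK| = 9.800 ✓; ∠(PK, KJ) = 90.00° ✓; |KJ| = 14.60 ✓; ∠KJE = 47.10° ✓; |JE| = 19.50 ✓; ∠JEG = 136.0° ✓; |EG| = 19.40 ✗.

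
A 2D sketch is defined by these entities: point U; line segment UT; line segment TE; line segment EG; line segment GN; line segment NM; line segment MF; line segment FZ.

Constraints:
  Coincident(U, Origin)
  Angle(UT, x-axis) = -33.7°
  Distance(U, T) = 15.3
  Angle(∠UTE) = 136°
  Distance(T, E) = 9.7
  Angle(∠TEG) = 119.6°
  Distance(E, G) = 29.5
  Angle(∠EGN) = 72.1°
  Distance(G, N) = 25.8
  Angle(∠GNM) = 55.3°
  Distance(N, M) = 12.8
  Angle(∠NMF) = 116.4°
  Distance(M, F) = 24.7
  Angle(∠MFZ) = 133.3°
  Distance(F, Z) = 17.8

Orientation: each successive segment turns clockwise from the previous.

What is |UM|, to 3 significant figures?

17.2

U is at the origin; UT runs at -33.7° with length 15.3, so T = (12.7, -8.49). ∠UTE = 136.0° gives TE at -77.7° from the x-axis; with |TE| = 9.7, E = (14.8, -18.0). ∠TEG = 119.6° gives EG at -138° from the x-axis; with |EG| = 29.5, G = (-7.16, -37.7). ∠EGN = 72.1° gives GN at 114° from the x-axis; with |GN| = 25.8, N = (-17.7, -14.1). ∠GNM = 55.3° gives NM at -10.7° from the x-axis; with |NM| = 12.8, M = (-5.08, -16.5). Then |UM| = |M − U| = 17.2.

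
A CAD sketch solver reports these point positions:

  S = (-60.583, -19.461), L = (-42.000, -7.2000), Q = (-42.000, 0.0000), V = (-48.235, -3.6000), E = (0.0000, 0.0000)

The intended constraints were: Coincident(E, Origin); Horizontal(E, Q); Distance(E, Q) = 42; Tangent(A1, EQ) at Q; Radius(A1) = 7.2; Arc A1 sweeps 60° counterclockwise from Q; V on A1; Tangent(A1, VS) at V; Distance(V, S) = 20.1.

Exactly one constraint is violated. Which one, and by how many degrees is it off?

Tangent(A1, VS) at V — off by 7.90°.

E = (0.00, 0.00) ✓; E.y = 0.00, Q.y = 0.00 ✓; |EQ| = 42.00 ✓; ∠(LQ, QE) = 90.00° ✓; |LQ| = 7.200 ✓; bearing(L→V) − bearing(L→Q) = 60.00° ✓; |LV| = 7.200 ✓; ∠(LV, VS) = 97.90° ✗; |VS| = 20.10 ✓.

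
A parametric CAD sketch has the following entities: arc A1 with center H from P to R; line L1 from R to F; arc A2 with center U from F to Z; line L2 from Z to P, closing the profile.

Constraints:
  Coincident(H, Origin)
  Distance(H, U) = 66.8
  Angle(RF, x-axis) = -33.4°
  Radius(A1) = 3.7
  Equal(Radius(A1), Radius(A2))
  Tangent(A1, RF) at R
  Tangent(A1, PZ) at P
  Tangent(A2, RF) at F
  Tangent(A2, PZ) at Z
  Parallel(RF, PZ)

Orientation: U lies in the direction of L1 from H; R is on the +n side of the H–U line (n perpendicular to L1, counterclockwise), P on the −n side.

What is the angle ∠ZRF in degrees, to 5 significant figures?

6.3214°

The slot axis is L1's direction at -33.4°, so u = (cos -33.4°, sin -33.4°) = (0.83485, -0.55048) and n = (−sin -33.4°, cos -33.4°) = (0.55048, 0.83485). H is at the origin and U lies 66.8 along u from H, so U = 66.8·u = (55.768, -36.772). Tangency of A1 to both parallel lines with radius 3.7 puts R and P at H ± 3.7·n: R = (2.0368, 3.0889), P = (-2.0368, -3.0889). Equal radii place F and Z the same way about U: F = U + 3.7·n = (57.805, -33.683), Z = U − 3.7·n = (53.731, -39.861). Then cos ∠ZRF = RZ·RF / (|RZ||RF|), giving 6.3214°.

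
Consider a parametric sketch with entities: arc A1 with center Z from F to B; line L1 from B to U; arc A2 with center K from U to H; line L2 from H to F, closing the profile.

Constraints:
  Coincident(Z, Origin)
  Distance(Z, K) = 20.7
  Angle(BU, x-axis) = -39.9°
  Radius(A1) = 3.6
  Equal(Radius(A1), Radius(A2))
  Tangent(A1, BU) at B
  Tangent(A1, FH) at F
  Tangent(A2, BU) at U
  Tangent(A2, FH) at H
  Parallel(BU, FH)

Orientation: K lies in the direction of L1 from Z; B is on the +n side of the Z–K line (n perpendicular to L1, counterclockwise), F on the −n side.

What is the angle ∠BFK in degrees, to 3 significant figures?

80.1°

The slot axis is L1's direction at -39.9°, so u = (cos -39.9°, sin -39.9°) = (0.767, -0.641) and n = (−sin -39.9°, cos -39.9°) = (0.641, 0.767). Z is at the origin and K lies 20.7 along u from Z, so K = 20.7·u = (15.9, -13.3). Tangency of A1 to both parallel lines with radius 3.6 puts B and F at Z ± 3.6·n: B = (2.31, 2.76), F = (-2.31, -2.76). Then cos ∠BFK = FB·FK / (|FB||FK|), giving 80.1°.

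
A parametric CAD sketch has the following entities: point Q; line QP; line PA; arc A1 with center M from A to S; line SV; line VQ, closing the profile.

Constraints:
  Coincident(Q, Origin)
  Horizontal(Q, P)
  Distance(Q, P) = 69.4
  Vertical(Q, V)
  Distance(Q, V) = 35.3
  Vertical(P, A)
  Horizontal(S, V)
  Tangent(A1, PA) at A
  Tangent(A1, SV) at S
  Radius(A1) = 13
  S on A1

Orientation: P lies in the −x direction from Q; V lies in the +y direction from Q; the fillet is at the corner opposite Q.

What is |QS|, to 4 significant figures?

66.54

Q is at the origin; Q and P share the same y with |QP| = 69.4 and P on the −x side, so P = (-69.40, 0.000). Q and V share the same x with |QV| = 35.3 and V on the +y side, so V = (0.000, 35.30). The virtual corner opposite Q is at (-69.40, 35.30). Tangency of A1 to PA means the radius MA is perpendicular to PA and tangency of A1 to SV means the radius MS is perpendicular to SV, with radius 13.0, so the center M sits 13.0 in from both sides at M = (-56.40, 22.30). That places the tangent points at A = (-69.40, 22.30) on PA and S = (-56.40, 35.30) on SV. Then |QS| = |S − Q| = 66.54.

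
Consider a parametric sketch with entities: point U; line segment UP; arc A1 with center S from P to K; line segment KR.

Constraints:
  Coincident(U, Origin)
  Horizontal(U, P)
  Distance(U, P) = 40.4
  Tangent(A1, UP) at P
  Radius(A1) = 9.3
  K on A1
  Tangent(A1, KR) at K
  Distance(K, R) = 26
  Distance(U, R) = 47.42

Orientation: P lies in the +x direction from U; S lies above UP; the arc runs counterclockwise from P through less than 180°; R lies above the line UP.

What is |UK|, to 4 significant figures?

50.01

U is at the origin; UP is horizontal with |UP| = 40.4 and P on the +x side, so P = (40.40, 0.000). The tangent condition forces SP to be normal to UP, so S = P + (0, 9.3) = (40.40, 9.300). Since SK ⟂ KR (tangency), |SR| = √(9.3² + 26.0²) = 27.61 regardless of where K sits on A1. So R lies on both circle(U, 47.42) and circle(S, 27.61); the above-UP intersection is R = (31.51, 35.44). K is the foot of the tangent from R: K = (47.68, 15.09).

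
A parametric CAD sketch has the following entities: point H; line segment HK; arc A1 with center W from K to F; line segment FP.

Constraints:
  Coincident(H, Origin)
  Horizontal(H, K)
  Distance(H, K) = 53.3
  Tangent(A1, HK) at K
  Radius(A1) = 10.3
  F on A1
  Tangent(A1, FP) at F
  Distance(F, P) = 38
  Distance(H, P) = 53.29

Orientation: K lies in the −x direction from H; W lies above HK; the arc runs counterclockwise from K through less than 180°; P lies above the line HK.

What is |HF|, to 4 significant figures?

44.10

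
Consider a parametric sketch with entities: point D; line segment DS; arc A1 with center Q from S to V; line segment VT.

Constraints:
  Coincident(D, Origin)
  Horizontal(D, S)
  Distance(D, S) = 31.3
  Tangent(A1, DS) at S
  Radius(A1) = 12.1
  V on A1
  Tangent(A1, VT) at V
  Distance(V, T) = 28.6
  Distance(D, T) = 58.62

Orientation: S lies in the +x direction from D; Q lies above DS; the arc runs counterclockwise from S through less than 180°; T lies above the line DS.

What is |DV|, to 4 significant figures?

45.25

Checks: ∠(QS, SD) = 90.00° ✓; |QV| = 12.10 ✓; ∠(QV, VT) = 90.00° ✓; |VT| = 28.60 ✓; |DT| = 58.62 ✓.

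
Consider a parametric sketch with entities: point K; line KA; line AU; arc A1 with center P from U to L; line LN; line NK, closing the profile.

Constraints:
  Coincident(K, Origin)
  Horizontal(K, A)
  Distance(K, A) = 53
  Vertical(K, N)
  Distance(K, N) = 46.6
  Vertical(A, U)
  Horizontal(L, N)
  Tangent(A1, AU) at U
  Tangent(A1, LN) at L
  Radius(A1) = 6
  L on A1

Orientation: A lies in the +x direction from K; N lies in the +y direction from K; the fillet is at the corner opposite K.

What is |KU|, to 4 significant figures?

66.76

K is at the origin; KA is horizontal with |KA| = 53.0 and A on the +x side, so A = (53.00, 0.000). K and N share the same x with |KN| = 46.6 and N on the +y side, so N = (0.000, 46.60). The virtual corner opposite K is at (53.00, 46.60). Since A1 is tangent to AU there, PU ⟂ AU and A1 meets LN tangentially, so PL is at right angles to LN, with radius 6.0, so the center P sits 6.0 in from both sides at P = (47.00, 40.60). That places the tangent points at U = (53.00, 40.60) on AU and L = (47.00, 46.60) on LN. Then |KU| = |U − K| = 66.76.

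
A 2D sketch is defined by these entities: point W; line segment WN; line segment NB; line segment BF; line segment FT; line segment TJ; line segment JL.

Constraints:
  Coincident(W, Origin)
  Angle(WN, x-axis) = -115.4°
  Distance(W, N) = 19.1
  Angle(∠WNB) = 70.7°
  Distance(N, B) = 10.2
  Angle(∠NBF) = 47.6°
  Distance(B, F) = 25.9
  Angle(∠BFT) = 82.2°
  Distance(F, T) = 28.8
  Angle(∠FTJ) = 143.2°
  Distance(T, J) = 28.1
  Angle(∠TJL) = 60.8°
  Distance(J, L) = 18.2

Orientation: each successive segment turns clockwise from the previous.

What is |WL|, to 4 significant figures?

44.49

W is at the origin; WN runs at -115.4° with length 19.1, so N = (-8.193, -17.25). ∠WNB = 70.7° gives NB at 135.3° from the x-axis; with |NB| = 10.2, B = (-15.44, -10.08). ∠NBF = 47.6° gives BF at 2.900° from the x-axis; with |BF| = 25.9, F = (10.42, -8.769). ∠BFT = 82.2° gives FT at -94.90° from the x-axis; with |FT| = 28.8, T = (7.964, -37.46). ∠FTJ = 143.2° gives TJ at -131.7° from the x-axis; with |TJ| = 28.1, J = (-10.73, -58.44). ∠TJL = 60.8° gives JL at 109.1° from the x-axis; with |JL| = 18.2, L = (-16.68, -41.25). Then |WL| = |L − W| = 44.49.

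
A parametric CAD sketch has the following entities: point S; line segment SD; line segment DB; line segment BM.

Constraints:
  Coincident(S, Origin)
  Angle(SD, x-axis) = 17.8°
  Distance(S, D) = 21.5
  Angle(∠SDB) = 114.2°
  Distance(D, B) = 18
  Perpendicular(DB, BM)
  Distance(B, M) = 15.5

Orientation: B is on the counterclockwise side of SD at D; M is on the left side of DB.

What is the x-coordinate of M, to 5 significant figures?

7.0738

S is at the origin; SD runs at 17.8° with length 21.5, so D = 21.5·(cos 17.8°, sin 17.8°) = (20.471, 6.5724). ∠SDB = 114.2°, so DB runs at 17.8° + (180° − 114.2°) = 83.600° from the x-axis; with |DB| = 18.0, B = D + 18.0·(cos 83.600°, sin 83.600°) = (22.477, 24.460). DB ⟂ BM; with |BM| = 15.5 on the left of DB, M = B + 15.5·(-0.99377, 0.11147) = (7.0738, 26.188). So M.x = 7.0738.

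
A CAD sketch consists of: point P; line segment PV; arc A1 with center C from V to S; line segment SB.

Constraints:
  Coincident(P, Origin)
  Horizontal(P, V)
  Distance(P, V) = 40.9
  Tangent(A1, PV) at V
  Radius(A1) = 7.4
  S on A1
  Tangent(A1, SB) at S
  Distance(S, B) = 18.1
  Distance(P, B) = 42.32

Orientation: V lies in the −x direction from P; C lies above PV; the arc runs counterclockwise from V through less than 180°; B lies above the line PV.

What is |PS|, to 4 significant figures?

34.33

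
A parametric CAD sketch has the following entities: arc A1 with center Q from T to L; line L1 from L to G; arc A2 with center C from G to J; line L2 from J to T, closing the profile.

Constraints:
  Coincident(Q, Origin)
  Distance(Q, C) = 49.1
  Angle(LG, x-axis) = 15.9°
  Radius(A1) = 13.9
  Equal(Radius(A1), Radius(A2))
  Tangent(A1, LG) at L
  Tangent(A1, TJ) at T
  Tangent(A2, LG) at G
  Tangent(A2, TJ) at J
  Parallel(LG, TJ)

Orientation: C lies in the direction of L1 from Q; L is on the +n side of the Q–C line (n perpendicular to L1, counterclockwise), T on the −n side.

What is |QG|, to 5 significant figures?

51.030

The slot axis is L1's direction at 15.9°, so u = (cos 15.9°, sin 15.9°) = (0.96174, 0.27396) and n = (−sin 15.9°, cos 15.9°) = (-0.27396, 0.96174). Q is at the origin and C lies 49.1 along u from Q, so C = 49.1·u = (47.221, 13.451). Tangency of A1 to both parallel lines with radius 13.9 puts L and T at Q ± 13.9·n: L = (-3.8080, 13.368), T = (3.8080, -13.368). Equal radii place G and J the same way about C: G = C + 13.9·n = (43.413, 26.820), J = C − 13.9·n = (51.030, 0.083193). Then |QG| = |G − Q| = 51.030.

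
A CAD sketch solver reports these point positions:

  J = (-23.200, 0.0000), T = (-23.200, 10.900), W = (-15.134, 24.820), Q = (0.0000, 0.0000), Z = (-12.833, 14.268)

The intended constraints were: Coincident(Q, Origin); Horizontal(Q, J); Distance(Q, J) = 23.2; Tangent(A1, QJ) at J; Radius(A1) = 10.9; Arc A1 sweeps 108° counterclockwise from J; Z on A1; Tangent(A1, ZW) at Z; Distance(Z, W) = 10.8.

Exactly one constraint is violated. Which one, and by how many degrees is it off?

Tangent(A1, ZW) at Z — off by 5.70°.

Q = (0.00, 0.00) ✓; Q.y = 0.00, J.y = 0.00 ✓; |QJ| = 23.20 ✓; ∠(TJ, JQ) = 90.00° ✓; |TJ| = 10.90 ✓; bearing(T→Z) − bearing(T→J) = 108.0° ✓; |TZ| = 10.90 ✓; ∠(TZ, ZW) = 95.70° ✗; |ZW| = 10.80 ✓.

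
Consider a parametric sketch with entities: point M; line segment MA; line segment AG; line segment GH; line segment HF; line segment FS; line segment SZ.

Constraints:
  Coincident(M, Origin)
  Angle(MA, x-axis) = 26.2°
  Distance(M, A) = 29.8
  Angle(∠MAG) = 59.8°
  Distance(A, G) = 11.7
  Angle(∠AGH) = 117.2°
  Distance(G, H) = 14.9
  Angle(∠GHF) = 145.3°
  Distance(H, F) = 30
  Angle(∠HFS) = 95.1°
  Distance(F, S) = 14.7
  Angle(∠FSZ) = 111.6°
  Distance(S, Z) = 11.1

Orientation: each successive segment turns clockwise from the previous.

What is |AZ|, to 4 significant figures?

32.12

∠HFS = 95.1° gives FS at 83.60° from the x-axis; with |FS| = 14.7, S = (-15.53, 16.21). ∠FSZ = 111.6° gives SZ at 15.20° from the x-axis; with |SZ| = 11.1, Z = (-4.820, 19.12). Then |AZ| = |Z − A| = 32.12.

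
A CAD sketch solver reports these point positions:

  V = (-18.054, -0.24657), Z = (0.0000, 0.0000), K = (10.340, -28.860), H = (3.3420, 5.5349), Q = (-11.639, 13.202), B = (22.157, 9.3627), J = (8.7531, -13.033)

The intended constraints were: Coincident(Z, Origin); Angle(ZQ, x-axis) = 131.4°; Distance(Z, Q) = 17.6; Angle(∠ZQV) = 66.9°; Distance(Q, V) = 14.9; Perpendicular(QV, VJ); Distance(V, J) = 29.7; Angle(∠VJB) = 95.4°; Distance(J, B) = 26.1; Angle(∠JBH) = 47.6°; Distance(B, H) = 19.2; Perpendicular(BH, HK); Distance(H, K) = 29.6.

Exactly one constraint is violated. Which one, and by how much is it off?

Distance(H, K) = 29.6 — off by 5.50.

Z = (0.00, 0.00) ✓; ZQ at 131.4° ✓; |ZQ| = 17.60 ✓; ∠ZQV = 66.90° ✓; |QV| = 14.90 ✓; ∠(QV, VJ) = 90.00° ✓; |VJ| = 29.70 ✓; ∠VJB = 95.40° ✓; |JB| = 26.10 ✓; ∠JBH = 47.60° ✓; |BH| = 19.20 ✓; ∠(BH, HK) = 90.00° ✓; |HK| = 35.10 ✗.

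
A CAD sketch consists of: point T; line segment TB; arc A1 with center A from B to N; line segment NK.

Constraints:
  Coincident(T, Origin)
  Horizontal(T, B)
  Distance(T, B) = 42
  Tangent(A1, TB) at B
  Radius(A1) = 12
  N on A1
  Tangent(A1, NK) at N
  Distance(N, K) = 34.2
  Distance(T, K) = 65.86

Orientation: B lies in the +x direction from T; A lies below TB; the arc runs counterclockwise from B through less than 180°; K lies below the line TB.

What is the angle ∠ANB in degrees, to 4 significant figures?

32.99°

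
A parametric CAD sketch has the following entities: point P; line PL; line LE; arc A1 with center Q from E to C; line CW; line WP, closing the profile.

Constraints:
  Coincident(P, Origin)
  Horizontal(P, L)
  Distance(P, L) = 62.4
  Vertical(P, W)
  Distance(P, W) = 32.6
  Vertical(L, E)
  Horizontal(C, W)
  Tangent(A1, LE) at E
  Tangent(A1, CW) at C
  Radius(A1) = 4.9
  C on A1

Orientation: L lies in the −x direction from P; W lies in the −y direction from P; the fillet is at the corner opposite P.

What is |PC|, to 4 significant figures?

66.10

P is at the origin; P and L share the same y with |PL| = 62.4 and L on the −x side, so L = (-62.40, 0.000). P and W share the same x with |PW| = 32.6 and W on the −y side, so W = (0.000, -32.60). The virtual corner opposite P is at (-62.40, -32.60). The tangent condition forces QE to be normal to LE and the tangent condition forces QC to be normal to CW, with radius 4.9, so the center Q sits 4.9 in from both sides at Q = (-57.50, -27.70). That places the tangent points at E = (-62.40, -27.70) on LE and C = (-57.50, -32.60) on CW. Then |PC| = |C − P| = 66.10.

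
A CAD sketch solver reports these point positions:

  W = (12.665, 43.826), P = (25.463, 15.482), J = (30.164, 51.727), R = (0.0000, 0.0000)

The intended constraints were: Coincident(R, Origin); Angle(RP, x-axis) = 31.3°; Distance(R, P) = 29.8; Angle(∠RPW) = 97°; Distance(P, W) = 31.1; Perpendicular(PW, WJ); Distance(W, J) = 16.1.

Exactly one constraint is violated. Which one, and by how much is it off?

Distance(W, J) = 16.1 — off by 3.10.

R = (0.00, 0.00) ✓; RP at 31.30° ✓; |RP| = 29.80 ✓; ∠RPW = 97.00° ✓; |PW| = 31.10 ✓; ∠(PW, WJ) = 90.00° ✓; |WJ| = 19.20 ✗.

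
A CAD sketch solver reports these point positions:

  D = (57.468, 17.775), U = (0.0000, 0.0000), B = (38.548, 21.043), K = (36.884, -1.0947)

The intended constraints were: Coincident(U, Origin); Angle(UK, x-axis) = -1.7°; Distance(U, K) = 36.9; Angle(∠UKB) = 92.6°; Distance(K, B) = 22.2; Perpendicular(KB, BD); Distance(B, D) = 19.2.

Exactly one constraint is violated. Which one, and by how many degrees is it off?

Perpendicular(KB, BD) — off by 5.50°.

U = (0.00, 0.00) ✓; UK at -1.700° ✓; |UK| = 36.90 ✓; ∠UKB = 92.60° ✓; |KB| = 22.20 ✓; ∠(KB, BD) = 95.50° ✗; |BD| = 19.20 ✓.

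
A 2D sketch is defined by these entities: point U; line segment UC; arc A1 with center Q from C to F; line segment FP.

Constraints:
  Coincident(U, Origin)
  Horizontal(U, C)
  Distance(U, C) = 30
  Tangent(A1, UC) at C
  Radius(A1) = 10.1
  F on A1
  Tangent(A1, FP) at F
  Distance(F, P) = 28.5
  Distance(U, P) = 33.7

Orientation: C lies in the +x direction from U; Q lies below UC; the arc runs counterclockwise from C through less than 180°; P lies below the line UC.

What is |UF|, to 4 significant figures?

21.60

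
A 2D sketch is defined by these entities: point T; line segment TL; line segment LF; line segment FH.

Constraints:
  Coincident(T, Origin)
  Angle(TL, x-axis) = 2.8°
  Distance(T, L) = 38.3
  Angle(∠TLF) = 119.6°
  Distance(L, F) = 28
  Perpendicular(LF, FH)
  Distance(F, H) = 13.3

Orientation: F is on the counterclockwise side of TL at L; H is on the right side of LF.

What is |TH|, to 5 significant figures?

66.129

∠TLF = 119.6°, so LF runs at 2.8° + (180° − 119.6°) = 63.200° from the x-axis; with |LF| = 28.0, F = L + 28.0·(cos 63.200°, sin 63.200°) = (50.879, 26.863). LF is perpendicular to FH; with |FH| = 13.3 on the right of LF, H = F + 13.3·(0.89259, -0.45088) = (62.750, 20.867). Then |TH| = |H − T| = 66.129.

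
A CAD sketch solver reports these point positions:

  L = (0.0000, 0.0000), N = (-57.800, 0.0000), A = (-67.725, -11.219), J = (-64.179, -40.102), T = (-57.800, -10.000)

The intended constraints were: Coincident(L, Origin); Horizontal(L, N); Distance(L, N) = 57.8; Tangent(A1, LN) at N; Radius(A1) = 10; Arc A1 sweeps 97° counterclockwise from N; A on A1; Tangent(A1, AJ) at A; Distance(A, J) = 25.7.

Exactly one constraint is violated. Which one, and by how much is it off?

Distance(A, J) = 25.7 — off by 3.40.

L = (0.00, 0.00) ✓; L.y = 0.00, N.y = 0.00 ✓; |LN| = 57.80 ✓; ∠(TN, NL) = 90.00° ✓; |TN| = 10.00 ✓; bearing(T→A) − bearing(T→N) = 97.00° ✓; |TA| = 10.00 ✓; ∠(TA, AJ) = 90.00° ✓; |AJ| = 29.10 ✗.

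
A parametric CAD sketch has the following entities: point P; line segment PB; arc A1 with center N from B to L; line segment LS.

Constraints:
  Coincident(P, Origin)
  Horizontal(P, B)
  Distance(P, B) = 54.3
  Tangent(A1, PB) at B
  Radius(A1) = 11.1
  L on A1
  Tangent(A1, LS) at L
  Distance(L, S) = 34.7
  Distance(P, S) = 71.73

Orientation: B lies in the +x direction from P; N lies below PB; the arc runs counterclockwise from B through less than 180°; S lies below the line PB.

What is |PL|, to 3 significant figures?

46.0

Checks: |NL| = 11.10 ✓; ∠(NL, LS) = 90.00° ✓; |LS| = 34.70 ✓; |PS| = 71.73 ✓.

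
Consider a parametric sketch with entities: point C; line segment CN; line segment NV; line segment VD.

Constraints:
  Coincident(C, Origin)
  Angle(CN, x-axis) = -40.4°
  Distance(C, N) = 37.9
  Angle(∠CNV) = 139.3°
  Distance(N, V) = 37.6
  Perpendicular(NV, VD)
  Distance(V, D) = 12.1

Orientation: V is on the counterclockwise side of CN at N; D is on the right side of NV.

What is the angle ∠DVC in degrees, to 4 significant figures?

110.4°

C is at the origin; CN runs at -40.4° with length 37.9, so N = 37.9·(cos -40.4°, sin -40.4°) = (28.86, -24.56). ∠CNV = 139.3°, so NV runs at -40.4° + (180° − 139.3°) = 0.3000° from the x-axis; with |NV| = 37.6, V = N + 37.6·(cos 0.3000°, sin 0.3000°) = (66.46, -24.37). NV ⟂ VD; with |VD| = 12.1 on the right of NV, D = V + 12.1·(0.005236, -1.000) = (66.53, -36.47). Then cos ∠DVC = VD·VC / (|VD||VC|), giving 110.4°.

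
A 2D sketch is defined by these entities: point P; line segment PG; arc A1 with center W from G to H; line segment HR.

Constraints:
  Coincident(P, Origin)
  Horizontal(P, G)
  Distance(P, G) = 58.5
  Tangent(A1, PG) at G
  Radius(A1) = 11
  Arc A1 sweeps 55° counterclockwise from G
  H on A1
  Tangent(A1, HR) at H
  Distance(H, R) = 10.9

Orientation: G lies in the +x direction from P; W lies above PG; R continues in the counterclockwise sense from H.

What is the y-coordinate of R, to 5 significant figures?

13.619

P is at the origin; P and G share the same y with |PG| = 58.5 and G on the +x side, so G = (58.500, 0.0000). The tangent condition forces WG to be normal to PG, so W = G + (0, 11) = (58.500, 11.000). On A1, G sits at bearing -90° from W; a 55° counterclockwise sweep puts H at bearing -35°, so H = W + 11.0·(cos -35°, sin -35°) = (67.511, 4.6907). A1 meets HR tangentially, so WH is at right angles to HR, so HR runs along (−sin -35°, cos -35°); with |HR| = 10.9, R = (73.763, 13.619). So R.y = 13.619.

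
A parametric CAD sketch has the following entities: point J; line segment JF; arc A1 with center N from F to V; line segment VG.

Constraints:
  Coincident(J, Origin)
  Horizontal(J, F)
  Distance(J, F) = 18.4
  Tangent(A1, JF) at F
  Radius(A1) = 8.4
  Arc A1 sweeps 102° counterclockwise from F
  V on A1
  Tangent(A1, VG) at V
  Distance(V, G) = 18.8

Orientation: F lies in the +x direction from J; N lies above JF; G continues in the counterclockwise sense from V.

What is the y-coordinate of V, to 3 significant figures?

10.1

Tangency of A1 to JF means the radius NF is perpendicular to JF, so N = F + (0, 8.4) = (18.4, 8.40). On A1, F sits at bearing -90° from N; a 102° counterclockwise sweep puts V at bearing 12°, so V = N + 8.4·(cos 12°, sin 12°) = (26.6, 10.1). So V.y = 10.1.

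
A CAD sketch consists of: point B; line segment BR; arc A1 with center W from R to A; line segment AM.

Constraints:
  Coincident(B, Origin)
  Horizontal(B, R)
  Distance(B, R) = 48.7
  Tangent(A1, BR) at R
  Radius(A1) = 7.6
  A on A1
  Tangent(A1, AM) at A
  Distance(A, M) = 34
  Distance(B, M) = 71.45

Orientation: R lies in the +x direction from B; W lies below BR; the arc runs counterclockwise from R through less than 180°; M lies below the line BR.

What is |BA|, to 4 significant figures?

43.53

Checks: ∠(WR, RB) = 90.00° ✓; |WR| = 7.600 ✓; |WA| = 7.600 ✓; ∠(WA, AM) = 90.00° ✓; |AM| = 34.00 ✓; |BM| = 71.45 ✓.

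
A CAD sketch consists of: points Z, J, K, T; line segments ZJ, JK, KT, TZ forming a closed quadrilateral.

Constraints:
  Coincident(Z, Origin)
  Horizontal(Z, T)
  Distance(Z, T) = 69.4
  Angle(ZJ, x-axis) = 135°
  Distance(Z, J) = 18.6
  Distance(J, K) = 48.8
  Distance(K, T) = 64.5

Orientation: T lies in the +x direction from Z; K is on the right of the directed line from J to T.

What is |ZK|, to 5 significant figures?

31.127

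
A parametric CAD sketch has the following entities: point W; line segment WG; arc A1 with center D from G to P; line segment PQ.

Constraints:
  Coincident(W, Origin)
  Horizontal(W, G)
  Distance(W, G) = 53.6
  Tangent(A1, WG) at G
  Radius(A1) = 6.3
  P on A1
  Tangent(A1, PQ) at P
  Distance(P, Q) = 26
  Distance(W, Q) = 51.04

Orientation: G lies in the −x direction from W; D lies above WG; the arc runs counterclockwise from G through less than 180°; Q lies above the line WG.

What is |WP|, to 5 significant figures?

47.724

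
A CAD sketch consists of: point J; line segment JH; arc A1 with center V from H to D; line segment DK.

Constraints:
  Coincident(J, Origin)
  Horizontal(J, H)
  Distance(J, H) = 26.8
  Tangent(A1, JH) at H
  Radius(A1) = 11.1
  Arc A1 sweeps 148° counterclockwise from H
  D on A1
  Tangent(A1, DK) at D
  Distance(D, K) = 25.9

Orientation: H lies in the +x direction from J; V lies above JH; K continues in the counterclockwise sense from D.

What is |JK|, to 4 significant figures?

35.88

J is at the origin; J and H share the same y with |JH| = 26.8 and H on the +x side, so H = (26.80, 0.000). The tangent condition forces VH to be normal to JH, so V = H + (0, 11.1) = (26.80, 11.10). On A1, H sits at bearing -90° from V; a 148° counterclockwise sweep puts D at bearing 58°, so D = V + 11.1·(cos 58°, sin 58°) = (32.68, 20.51). A1 meets DK tangentially, so VD is at right angles to DK, so DK runs along (−sin 58°, cos 58°); with |DK| = 25.9, K = (10.72, 34.24). Then |JK| = |K − J| = 35.88.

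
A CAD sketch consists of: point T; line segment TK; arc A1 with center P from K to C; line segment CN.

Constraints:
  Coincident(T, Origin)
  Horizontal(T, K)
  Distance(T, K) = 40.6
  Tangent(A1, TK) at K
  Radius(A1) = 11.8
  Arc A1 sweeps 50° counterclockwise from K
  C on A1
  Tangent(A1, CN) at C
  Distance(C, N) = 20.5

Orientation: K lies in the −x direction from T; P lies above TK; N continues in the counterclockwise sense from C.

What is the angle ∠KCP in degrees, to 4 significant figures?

65.00°

T is at the origin; T and K share the same y with |TK| = 40.6 and K on the −x side, so K = (-40.60, 0.000). The tangent condition forces PK to be normal to TK, so P = K + (0, 11.8) = (-40.60, 11.80). On A1, K sits at bearing -90° from P; a 50° counterclockwise sweep puts C at bearing -40°, so C = P + 11.8·(cos -40°, sin -40°) = (-31.56, 4.215). Then cos ∠KCP = CK·CP / (|CK||CP|), giving 65.00°.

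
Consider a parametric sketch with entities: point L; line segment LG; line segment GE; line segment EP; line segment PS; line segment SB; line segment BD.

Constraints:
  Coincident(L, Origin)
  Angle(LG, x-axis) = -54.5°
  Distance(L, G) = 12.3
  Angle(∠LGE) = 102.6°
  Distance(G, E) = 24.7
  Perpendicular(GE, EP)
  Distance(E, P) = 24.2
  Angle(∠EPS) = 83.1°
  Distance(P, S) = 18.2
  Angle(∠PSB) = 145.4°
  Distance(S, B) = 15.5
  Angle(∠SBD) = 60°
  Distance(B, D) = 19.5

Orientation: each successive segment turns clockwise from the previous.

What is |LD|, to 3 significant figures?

17.4

∠PSB = 145.4° gives SB at 6.60° from the x-axis; with |SB| = 15.5, B = (1.73, 1.53). ∠SBD = 60.0° gives BD at -113° from the x-axis; with |BD| = 19.5, D = (-6.02, -16.4). Then |LD| = |D − L| = 17.4.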